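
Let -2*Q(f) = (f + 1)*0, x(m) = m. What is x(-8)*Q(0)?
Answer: 0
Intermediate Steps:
Q(f) = 0 (Q(f) = -(f + 1)*0/2 = -(1 + f)*0/2 = -½*0 = 0)
x(-8)*Q(0) = -8*0 = 0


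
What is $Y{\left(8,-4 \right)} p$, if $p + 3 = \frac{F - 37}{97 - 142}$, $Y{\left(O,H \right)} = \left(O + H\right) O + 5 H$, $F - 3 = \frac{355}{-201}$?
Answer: $- \frac{79784}{3015} \approx -26.462$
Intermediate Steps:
$F = \frac{248}{201}$ ($F = 3 + \frac{355}{-201} = 3 + 355 \left(- \frac{1}{201}\right) = 3 - \frac{355}{201} = \frac{248}{201} \approx 1.2338$)
$Y{\left(O,H \right)} = 5 H + O \left(H + O\right)$ ($Y{\left(O,H \right)} = \left(H + O\right) O + 5 H = O \left(H + O\right) + 5 H = 5 H + O \left(H + O\right)$)
$p = - \frac{19946}{9045}$ ($p = -3 + \frac{\frac{248}{201} - 37}{97 - 142} = -3 - \frac{7189}{201 \left(-45\right)} = -3 - - \frac{7189}{9045} = -3 + \frac{7189}{9045} = - \frac{19946}{9045} \approx -2.2052$)
$Y{\left(8,-4 \right)} p = \left(8^{2} + 5 \left(-4\right) - 32\right) \left(- \frac{19946}{9045}\right) = \left(64 - 20 - 32\right) \left(- \frac{19946}{9045}\right) = 12 \left(- \frac{19946}{9045}\right) = - \frac{79784}{3015}$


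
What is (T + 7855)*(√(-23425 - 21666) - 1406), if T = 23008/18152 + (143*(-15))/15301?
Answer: -2681711831772/242783 + 1907334162*I*√45091/242783 ≈ -1.1046e+7 + 1.6682e+6*I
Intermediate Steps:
T = 273697/242783 (T = 23008*(1/18152) - 2145*1/15301 = 2876/2269 - 15/107 = 273697/242783 ≈ 1.1273)
(T + 7855)*(√(-23425 - 21666) - 1406) = (273697/242783 + 7855)*(√(-23425 - 21666) - 1406) = 1907334162*(√(-45091) - 1406)/242783 = 1907334162*(I*√45091 - 1406)/242783 = 1907334162*(-1406 + I*√45091)/242783 = -2681711831772/242783 + 1907334162*I*√45091/242783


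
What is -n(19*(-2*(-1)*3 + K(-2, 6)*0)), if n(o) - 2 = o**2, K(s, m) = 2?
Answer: -12998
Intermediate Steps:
n(o) = 2 + o**2
-n(19*(-2*(-1)*3 + K(-2, 6)*0)) = -(2 + (19*(-2*(-1)*3 + 2*0))**2) = -(2 + (19*(2*3 + 0))**2) = -(2 + (19*(6 + 0))**2) = -(2 + (19*6)**2) = -(2 + 114**2) = -(2 + 12996) = -1*12998 = -12998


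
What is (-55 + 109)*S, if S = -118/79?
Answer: -6372/79 ≈ -80.658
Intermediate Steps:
S = -118/79 (S = -118*1/79 = -118/79 ≈ -1.4937)
(-55 + 109)*S = (-55 + 109)*(-118/79) = 54*(-118/79) = -6372/79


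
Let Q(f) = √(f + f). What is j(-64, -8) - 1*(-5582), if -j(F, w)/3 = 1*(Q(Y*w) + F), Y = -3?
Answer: 5774 - 12*√3 ≈ 5753.2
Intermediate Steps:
Q(f) = √2*√f (Q(f) = √(2*f) = √2*√f)
j(F, w) = -3*F - 3*√6*√(-w) (j(F, w) = -3*(√2*√(-3*w) + F) = -3*(√2*(√3*√(-w)) + F) = -3*(√6*√(-w) + F) = -3*(F + √6*√(-w)) = -3*F - 3*√6*√(-w))
j(-64, -8) - 1*(-5582) = (-3*(-64) - 3*√6*√(-1*(-8))) - 1*(-5582) = (192 - 3*√6*√8) + 5582 = (192 - 3*√6*2*√2) + 5582 = (192 - 12*√3) + 5582 = 5774 - 12*√3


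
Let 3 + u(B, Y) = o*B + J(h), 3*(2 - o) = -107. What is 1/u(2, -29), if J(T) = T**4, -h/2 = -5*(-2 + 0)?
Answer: 3/480217 ≈ 6.2472e-6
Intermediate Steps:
h = -20 (h = -(-10)*(-2 + 0) = -(-10)*(-2) = -2*10 = -20)
o = 113/3 (o = 2 - 1/3*(-107) = 2 + 107/3 = 113/3 ≈ 37.667)
u(B, Y) = 159997 + 113*B/3 (u(B, Y) = -3 + (113*B/3 + (-20)**4) = -3 + (113*B/3 + 160000) = -3 + (160000 + 113*B/3) = 159997 + 113*B/3)
1/u(2, -29) = 1/(159997 + (113/3)*2) = 1/(159997 + 226/3) = 1/(480217/3) = 3/480217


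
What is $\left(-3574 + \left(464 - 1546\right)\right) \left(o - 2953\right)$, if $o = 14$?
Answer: $13683984$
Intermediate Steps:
$\left(-3574 + \left(464 - 1546\right)\right) \left(o - 2953\right) = \left(-3574 + \left(464 - 1546\right)\right) \left(14 - 2953\right) = \left(-3574 - 1082\right) \left(-2939\right) = \left(-4656\right) \left(-2939\right) = 13683984$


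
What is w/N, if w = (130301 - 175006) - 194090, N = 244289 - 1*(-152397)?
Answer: -238795/396686 ≈ -0.60197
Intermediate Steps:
N = 396686 (N = 244289 + 152397 = 396686)
w = -238795 (w = -44705 - 194090 = -238795)
w/N = -238795/396686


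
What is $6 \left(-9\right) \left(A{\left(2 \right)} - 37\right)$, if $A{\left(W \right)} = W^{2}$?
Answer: $1782$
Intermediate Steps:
$6 \left(-9\right) \left(A{\left(2 \right)} - 37\right) = 6 \left(-9\right) \left(2^{2} - 37\right) = - 54 \left(4 - 37\right) = \left(-54\right) \left(-33\right) = 1782$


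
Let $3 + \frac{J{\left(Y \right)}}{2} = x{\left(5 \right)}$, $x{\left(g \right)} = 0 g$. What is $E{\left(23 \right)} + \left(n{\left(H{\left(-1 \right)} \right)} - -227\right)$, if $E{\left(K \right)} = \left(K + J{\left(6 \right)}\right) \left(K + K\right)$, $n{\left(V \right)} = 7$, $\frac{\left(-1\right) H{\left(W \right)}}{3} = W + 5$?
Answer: $1016$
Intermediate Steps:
$H{\left(W \right)} = -15 - 3 W$ ($H{\left(W \right)} = - 3 \left(W + 5\right) = - 3 \left(5 + W\right) = -15 - 3 W$)
$x{\left(g \right)} = 0$
$J{\left(Y \right)} = -6$ ($J{\left(Y \right)} = -6 + 2 \cdot 0 = -6 + 0 = -6$)
$E{\left(K \right)} = 2 K \left(-6 + K\right)$ ($E{\left(K \right)} = \left(K - 6\right) \left(K + K\right) = \left(-6 + K\right) 2 K = 2 K \left(-6 + K\right)$)
$E{\left(23 \right)} + \left(n{\left(H{\left(-1 \right)} \right)} - -227\right) = 2 \cdot 23 \left(-6 + 23\right) + \left(7 - -227\right) = 2 \cdot 23 \cdot 17 + \left(7 + 227\right) = 782 + 234 = 1016$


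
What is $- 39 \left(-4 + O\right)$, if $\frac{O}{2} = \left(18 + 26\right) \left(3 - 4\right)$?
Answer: $3588$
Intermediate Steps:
$O = -88$ ($O = 2 \left(18 + 26\right) \left(3 - 4\right) = 2 \cdot 44 \left(-1\right) = 2 \left(-44\right) = -88$)
$- 39 \left(-4 + O\right) = - 39 \left(-4 - 88\right) = \left(-39\right) \left(-92\right) = 3588$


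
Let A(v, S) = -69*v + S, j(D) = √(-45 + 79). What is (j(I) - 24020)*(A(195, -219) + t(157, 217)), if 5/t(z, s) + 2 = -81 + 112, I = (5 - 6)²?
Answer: 9524914820/29 - 396541*√34/29 ≈ 3.2837e+8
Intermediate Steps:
I = 1 (I = (-1)² = 1)
j(D) = √34
A(v, S) = S - 69*v
t(z, s) = 5/29 (t(z, s) = 5/(-2 + (-81 + 112)) = 5/(-2 + 31) = 5/29)
(j(I) - 24020)*(A(195, -219) + t(157, 217)) = (√34 - 24020)*((-219 - 69*195) + 5/29) = (-24020 + √34)*((-219 - 13455) + 5/29) = (-24020 + √34)*(-13674 + 5/29) = (-24020 + √34)*(-396541/29) = 9524914820/29 - 396541*√34/29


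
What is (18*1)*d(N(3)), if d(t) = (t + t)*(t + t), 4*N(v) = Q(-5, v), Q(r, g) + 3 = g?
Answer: 0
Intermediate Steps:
Q(r, g) = -3 + g
N(v) = -¾ + v/4 (N(v) = (-3 + v)/4 = -¾ + v/4)
d(t) = 4*t² (d(t) = (2*t)*(2*t) = 4*t²)
(18*1)*d(N(3)) = (18*1)*(4*(-¾ + (¼)*3)²) = 18*(4*(-¾ + ¾)²) = 18*(4*0²) = 18*(4*0) = 18*0 = 0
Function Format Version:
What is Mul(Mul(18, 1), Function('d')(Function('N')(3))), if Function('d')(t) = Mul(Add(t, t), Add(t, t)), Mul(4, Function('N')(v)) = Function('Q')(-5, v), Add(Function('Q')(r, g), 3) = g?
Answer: 0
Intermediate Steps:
Function('Q')(r, g) = Add(-3, g)
Function('N')(v) = Add(Rational(-3, 4), Mul(Rational(1, 4), v)) (Function('N')(v) = Mul(Rational(1, 4), Add(-3, v)) = Add(Rational(-3, 4), Mul(Rational(1, 4), v)))
Function('d')(t) = Mul(4, Pow(t, 2)) (Function('d')(t) = Mul(Mul(2, t), Mul(2, t)) = Mul(4, Pow(t, 2)))
Mul(Mul(18, 1), Function('d')(Function('N')(3))) = Mul(Mul(18, 1), Mul(4, Pow(Add(Rational(-3, 4), Mul(Rational(1, 4), 3)), 2))) = Mul(18, Mul(4, Pow(Add(Rational(-3, 4), Rational(3, 4)), 2))) = Mul(18, Mul(4, Pow(0, 2))) = Mul(18, Mul(4, 0)) = Mul(18, 0) = 0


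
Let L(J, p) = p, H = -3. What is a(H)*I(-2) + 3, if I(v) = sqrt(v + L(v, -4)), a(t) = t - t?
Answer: 3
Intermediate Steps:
a(t) = 0
I(v) = sqrt(-4 + v) (I(v) = sqrt(v - 4) = sqrt(-4 + v))
a(H)*I(-2) + 3 = 0*sqrt(-4 - 2) + 3 = 0*sqrt(-6) + 3 = 0*(I*sqrt(6)) + 3 = 0 + 3 = 3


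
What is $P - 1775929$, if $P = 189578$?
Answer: $-1586351$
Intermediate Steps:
$P - 1775929 = 189578 - 1775929 = -1586351$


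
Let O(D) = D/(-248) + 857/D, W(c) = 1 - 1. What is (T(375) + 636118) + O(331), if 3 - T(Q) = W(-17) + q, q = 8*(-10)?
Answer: 52224570663/82088 ≈ 6.3620e+5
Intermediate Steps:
q = -80
W(c) = 0
T(Q) = 83 (T(Q) = 3 - (0 - 80) = 3 - 1*(-80) = 3 + 80 = 83)
O(D) = 857/D - D/248 (O(D) = D*(-1/248) + 857/D = -D/248 + 857/D = 857/D - D/248)
(T(375) + 636118) + O(331) = (83 + 636118) + (857/331 - 1/248*331) = 636201 + (857*(1/331) - 331/248) = 636201 + (857/331 - 331/248) = 636201 + 102975/82088 = 52224570663/82088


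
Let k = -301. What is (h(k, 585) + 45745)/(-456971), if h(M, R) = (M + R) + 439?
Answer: -46468/456971 ≈ -0.10169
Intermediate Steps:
h(M, R) = 439 + M + R
(h(k, 585) + 45745)/(-456971) = ((439 - 301 + 585) + 45745)/(-456971) = (723 + 45745)*(-1/456971) = 46468*(-1/456971) = -46468/456971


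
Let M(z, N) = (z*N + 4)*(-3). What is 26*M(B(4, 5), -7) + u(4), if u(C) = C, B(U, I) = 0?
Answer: -308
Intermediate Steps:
M(z, N) = -12 - 3*N*z (M(z, N) = (N*z + 4)*(-3) = (4 + N*z)*(-3) = -12 - 3*N*z)
26*M(B(4, 5), -7) + u(4) = 26*(-12 - 3*(-7)*0) + 4 = 26*(-12 + 0) + 4 = 26*(-12) + 4 = -312 + 4 = -308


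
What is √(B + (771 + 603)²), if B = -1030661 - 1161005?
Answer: I*√303790 ≈ 551.17*I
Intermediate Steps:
B = -2191666
√(B + (771 + 603)²) = √(-2191666 + (771 + 603)²) = √(-2191666 + 1374²) = √(-2191666 + 1887876) = √(-303790) = I*√303790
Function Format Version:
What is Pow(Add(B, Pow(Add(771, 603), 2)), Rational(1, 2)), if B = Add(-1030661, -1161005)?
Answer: Mul(I, Pow(303790, Rational(1, 2))) ≈ Mul(551.17, I)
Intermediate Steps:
B = -2191666
Pow(Add(B, Pow(Add(771, 603), 2)), Rational(1, 2)) = Pow(Add(-2191666, Pow(Add(771, 603), 2)), Rational(1, 2)) = Pow(Add(-2191666, Pow(1374, 2)), Rational(1, 2)) = Pow(Add(-2191666, 1887876), Rational(1, 2)) = Pow(-303790, Rational(1, 2)) = Mul(I, Pow(303790, Rational(1, 2)))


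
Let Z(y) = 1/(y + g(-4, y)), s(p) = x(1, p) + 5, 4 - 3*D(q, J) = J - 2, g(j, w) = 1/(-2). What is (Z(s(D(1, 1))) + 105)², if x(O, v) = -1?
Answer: 543169/49 ≈ 11085.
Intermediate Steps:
g(j, w) = -½
D(q, J) = 2 - J/3 (D(q, J) = 4/3 - (J - 2)/3 = 4/3 - (-2 + J)/3 = 4/3 + (⅔ - J/3) = 2 - J/3)
s(p) = 4 (s(p) = -1 + 5 = 4)
Z(y) = 1/(-½ + y) (Z(y) = 1/(y - ½) = 1/(-½ + y))
(Z(s(D(1, 1))) + 105)² = (2/(-1 + 2*4) + 105)² = (2/(-1 + 8) + 105)² = (2/7 + 105)² = (737/7)² = 543169/49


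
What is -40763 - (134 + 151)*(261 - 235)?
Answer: -48173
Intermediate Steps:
-40763 - (134 + 151)*(261 - 235) = -40763 - 285*26 = -40763 - 1*7410 = -40763 - 7410 = -48173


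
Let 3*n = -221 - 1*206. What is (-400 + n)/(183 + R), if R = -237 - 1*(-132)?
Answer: -1627/234 ≈ -6.9530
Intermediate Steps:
R = -105 (R = -237 + 132 = -105)
n = -427/3 (n = (-221 - 1*206)/3 = (-221 - 206)/3 = (⅓)*(-427) = -427/3 ≈ -142.33)
(-400 + n)/(183 + R) = (-400 - 427/3)/(183 - 105) = -1627/3/78 = -1627/3*1/78 = -1627/234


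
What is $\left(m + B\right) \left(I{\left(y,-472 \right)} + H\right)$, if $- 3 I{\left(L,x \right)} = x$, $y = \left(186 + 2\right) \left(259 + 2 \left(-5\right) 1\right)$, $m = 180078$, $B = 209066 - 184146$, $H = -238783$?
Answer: $- \frac{146753353246}{3} \approx -4.8918 \cdot 10^{10}$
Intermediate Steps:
$B = 24920$ ($B = 209066 - 184146 = 24920$)
$y = 46812$ ($y = 188 \left(259 - 10\right) = 188 \cdot 249 = 46812$)
$I{\left(L,x \right)} = - \frac{x}{3}$
$\left(m + B\right) \left(I{\left(y,-472 \right)} + H\right) = \left(180078 + 24920\right) \left(\left(- \frac{1}{3}\right) \left(-472\right) - 238783\right) = 204998 \left(\frac{472}{3} - 238783\right) = 204998 \left(- \frac{715877}{3}\right) = - \frac{146753353246}{3}$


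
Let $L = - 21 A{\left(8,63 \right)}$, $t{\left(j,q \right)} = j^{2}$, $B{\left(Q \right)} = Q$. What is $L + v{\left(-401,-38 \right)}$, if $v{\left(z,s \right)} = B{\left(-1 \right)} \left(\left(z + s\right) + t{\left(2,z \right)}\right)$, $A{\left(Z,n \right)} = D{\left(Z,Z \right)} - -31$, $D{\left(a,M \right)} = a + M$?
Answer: $-552$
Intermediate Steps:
$D{\left(a,M \right)} = M + a$
$A{\left(Z,n \right)} = 31 + 2 Z$ ($A{\left(Z,n \right)} = \left(Z + Z\right) - -31 = 2 Z + 31 = 31 + 2 Z$)
$v{\left(z,s \right)} = -4 - s - z$ ($v{\left(z,s \right)} = - (\left(z + s\right) + 2^{2}) = - (\left(s + z\right) + 4) = - (4 + s + z) = -4 - s - z$)
$L = -987$ ($L = - 21 \left(31 + 2 \cdot 8\right) = - 21 \left(31 + 16\right) = \left(-21\right) 47 = -987$)
$L + v{\left(-401,-38 \right)} = -987 - -435 = -987 + \left(-4 + 38 + 401\right) = -987 + 435 = -552$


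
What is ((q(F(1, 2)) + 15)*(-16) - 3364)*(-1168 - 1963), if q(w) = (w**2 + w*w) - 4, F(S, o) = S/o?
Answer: 11108788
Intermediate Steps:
q(w) = -4 + 2*w**2 (q(w) = (w**2 + w**2) - 4 = 2*w**2 - 4 = -4 + 2*w**2)
((q(F(1, 2)) + 15)*(-16) - 3364)*(-1168 - 1963) = (((-4 + 2*(1/2)**2) + 15)*(-16) - 3364)*(-1168 - 1963) = (((-4 + 2*(1*(1/2))**2) + 15)*(-16) - 3364)*(-3131) = (((-4 + 2*(1/2)**2) + 15)*(-16) - 3364)*(-3131) = (((-4 + 2*(1/4)) + 15)*(-16) - 3364)*(-3131) = (((-4 + 1/2) + 15)*(-16) - 3364)*(-3131) = ((-7/2 + 15)*(-16) - 3364)*(-3131) = ((23/2)*(-16) - 3364)*(-3131) = (-184 - 3364)*(-3131) = -3548*(-3131) = 11108788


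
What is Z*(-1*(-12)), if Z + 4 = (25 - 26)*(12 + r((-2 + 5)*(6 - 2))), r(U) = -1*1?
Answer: -180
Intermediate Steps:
r(U) = -1
Z = -15 (Z = -4 + (25 - 26)*(12 - 1) = -4 - 1*11 = -4 - 11 = -15)
Z*(-1*(-12)) = -(-15)*(-12) = -15*12 = -180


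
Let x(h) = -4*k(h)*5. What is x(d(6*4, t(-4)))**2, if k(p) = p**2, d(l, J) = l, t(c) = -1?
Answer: 132710400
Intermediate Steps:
x(h) = -20*h**2 (x(h) = -4*h**2*5 = -20*h**2)
x(d(6*4, t(-4)))**2 = (-20*(6*4)**2)**2 = (-20*24**2)**2 = (-20*576)**2 = (-11520)**2 = 132710400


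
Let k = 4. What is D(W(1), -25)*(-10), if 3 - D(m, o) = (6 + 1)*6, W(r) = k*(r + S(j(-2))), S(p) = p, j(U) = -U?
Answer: 390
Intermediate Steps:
W(r) = 8 + 4*r (W(r) = 4*(r - 1*(-2)) = 4*(r + 2) = 4*(2 + r) = 8 + 4*r)
D(m, o) = -39 (D(m, o) = 3 - (6 + 1)*6 = 3 - 7*6 = 3 - 1*42 = 3 - 42 = -39)
D(W(1), -25)*(-10) = -39*(-10) = 390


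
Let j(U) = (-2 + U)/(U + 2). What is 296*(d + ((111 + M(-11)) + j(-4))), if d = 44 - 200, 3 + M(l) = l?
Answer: -16576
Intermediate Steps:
M(l) = -3 + l
j(U) = (-2 + U)/(2 + U)
d = -156
296*(d + ((111 + M(-11)) + j(-4))) = 296*(-156 + ((111 + (-3 - 11)) + (-2 - 4)/(2 - 4))) = 296*(-156 + ((111 - 14) - 6/(-2))) = 296*(-156 + (97 - ½*(-6))) = 296*(-156 + (97 + 3)) = 296*(-156 + 100) = 296*(-56) = -16576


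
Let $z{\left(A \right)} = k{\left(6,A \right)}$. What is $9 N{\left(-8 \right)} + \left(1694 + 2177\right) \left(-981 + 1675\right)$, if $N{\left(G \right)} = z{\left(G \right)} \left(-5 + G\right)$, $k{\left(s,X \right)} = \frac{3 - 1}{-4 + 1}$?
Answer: $2686552$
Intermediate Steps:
$k{\left(s,X \right)} = - \frac{2}{3}$ ($k{\left(s,X \right)} = \frac{2}{-3} = 2 \left(- \frac{1}{3}\right) = - \frac{2}{3}$)
$z{\left(A \right)} = - \frac{2}{3}$
$N{\left(G \right)} = \frac{10}{3} - \frac{2 G}{3}$ ($N{\left(G \right)} = - \frac{2 \left(-5 + G\right)}{3} = \frac{10}{3} - \frac{2 G}{3}$)
$9 N{\left(-8 \right)} + \left(1694 + 2177\right) \left(-981 + 1675\right) = 9 \left(\frac{10}{3} - - \frac{16}{3}\right) + \left(1694 + 2177\right) \left(-981 + 1675\right) = 9 \left(\frac{10}{3} + \frac{16}{3}\right) + 3871 \cdot 694 = 9 \cdot \frac{26}{3} + 2686474 = 78 + 2686474 = 2686552$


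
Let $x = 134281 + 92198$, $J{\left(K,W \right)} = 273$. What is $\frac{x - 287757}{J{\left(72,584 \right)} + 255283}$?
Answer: $- \frac{4377}{18254} \approx -0.23978$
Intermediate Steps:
$x = 226479$
$\frac{x - 287757}{J{\left(72,584 \right)} + 255283} = \frac{226479 - 287757}{273 + 255283} = - \frac{61278}{255556} = \left(-61278\right) \frac{1}{255556} = - \frac{4377}{18254}$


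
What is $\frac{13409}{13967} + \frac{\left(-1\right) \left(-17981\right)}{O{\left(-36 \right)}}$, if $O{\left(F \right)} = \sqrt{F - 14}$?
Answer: $\frac{13409}{13967} - \frac{17981 i \sqrt{2}}{10} \approx 0.96005 - 2542.9 i$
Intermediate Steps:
$O{\left(F \right)} = \sqrt{-14 + F}$
$\frac{13409}{13967} + \frac{\left(-1\right) \left(-17981\right)}{O{\left(-36 \right)}} = \frac{13409}{13967} + \frac{\left(-1\right) \left(-17981\right)}{\sqrt{-14 - 36}} = 13409 \cdot \frac{1}{13967} + \frac{17981}{\sqrt{-50}} = \frac{13409}{13967} + \frac{17981}{5 i \sqrt{2}} = \frac{13409}{13967} + 17981 \left(- \frac{i \sqrt{2}}{10}\right) = \frac{13409}{13967} - \frac{17981 i \sqrt{2}}{10}$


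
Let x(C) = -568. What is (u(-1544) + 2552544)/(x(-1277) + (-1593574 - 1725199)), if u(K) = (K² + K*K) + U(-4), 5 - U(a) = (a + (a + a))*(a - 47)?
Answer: -7319809/3319341 ≈ -2.2052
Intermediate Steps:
U(a) = 5 - 3*a*(-47 + a) (U(a) = 5 - (a + (a + a))*(a - 47) = 5 - (a + 2*a)*(-47 + a) = 5 - 3*a*(-47 + a))
u(K) = -607 + 2*K² (u(K) = (K² + K*K) + (5 - 3*(-4)² + 141*(-4)) = (K² + K²) + (5 - 3*16 - 564) = 2*K² + (5 - 48 - 564) = 2*K² - 607 = -607 + 2*K²)
(u(-1544) + 2552544)/(x(-1277) + (-1593574 - 1725199)) = ((-607 + 2*(-1544)²) + 2552544)/(-568 + (-1593574 - 1725199)) = ((-607 + 2*2383936) + 2552544)/(-568 - 3318773) = ((-607 + 4767872) + 2552544)/(-3319341) = (4767265 + 2552544)*(-1/3319341) = 7319809*(-1/3319341) = -7319809/3319341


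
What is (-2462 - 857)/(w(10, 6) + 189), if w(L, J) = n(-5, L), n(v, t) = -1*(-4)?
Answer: -3319/193 ≈ -17.197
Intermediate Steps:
n(v, t) = 4
w(L, J) = 4
(-2462 - 857)/(w(10, 6) + 189) = (-2462 - 857)/(4 + 189) = -3319/193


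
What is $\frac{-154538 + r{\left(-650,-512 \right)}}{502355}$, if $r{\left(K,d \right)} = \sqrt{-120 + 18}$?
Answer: $- \frac{154538}{502355} + \frac{i \sqrt{102}}{502355} \approx -0.30763 + 2.0104 \cdot 10^{-5} i$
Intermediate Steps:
$r{\left(K,d \right)} = i \sqrt{102}$ ($r{\left(K,d \right)} = \sqrt{-102} = i \sqrt{102}$)
$\frac{-154538 + r{\left(-650,-512 \right)}}{502355} = \frac{-154538 + i \sqrt{102}}{502355} = \left(-154538 + i \sqrt{102}\right) \frac{1}{502355} = - \frac{154538}{502355} + \frac{i \sqrt{102}}{502355}$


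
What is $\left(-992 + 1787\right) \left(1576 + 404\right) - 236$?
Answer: $1573864$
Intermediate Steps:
$\left(-992 + 1787\right) \left(1576 + 404\right) - 236 = 795 \cdot 1980 - 236 = 1574100 - 236 = 1573864$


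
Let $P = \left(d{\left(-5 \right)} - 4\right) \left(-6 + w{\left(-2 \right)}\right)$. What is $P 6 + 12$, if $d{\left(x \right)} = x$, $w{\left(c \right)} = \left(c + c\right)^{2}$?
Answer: $-528$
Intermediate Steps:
$w{\left(c \right)} = 4 c^{2}$ ($w{\left(c \right)} = \left(2 c\right)^{2} = 4 c^{2}$)
$P = -90$ ($P = \left(-5 - 4\right) \left(-6 + 4 \left(-2\right)^{2}\right) = - 9 \left(-6 + 4 \cdot 4\right) = - 9 \left(-6 + 16\right) = \left(-9\right) 10 = -90$)
$P 6 + 12 = \left(-90\right) 6 + 12 = -540 + 12 = -528$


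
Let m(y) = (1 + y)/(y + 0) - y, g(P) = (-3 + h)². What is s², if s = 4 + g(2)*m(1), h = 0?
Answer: 169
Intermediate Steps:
g(P) = 9 (g(P) = (-3 + 0)² = (-3)² = 9)
m(y) = -y + (1 + y)/y (m(y) = (1 + y)/y - y = -y + (1 + y)/y)
s = 13 (s = 4 + 9*(1 + 1/1 - 1*1) = 4 + 9*(1 + 1 - 1) = 4 + 9*1 = 4 + 9 = 13)
s² = 13² = 169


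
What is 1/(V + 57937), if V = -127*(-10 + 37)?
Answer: 1/54508 ≈ 1.8346e-5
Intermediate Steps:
V = -3429 (V = -127*27 = -3429)
1/(V + 57937) = 1/(-3429 + 57937) = 1/54508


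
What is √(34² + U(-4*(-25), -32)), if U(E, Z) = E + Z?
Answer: 6*√34 ≈ 34.986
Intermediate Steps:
√(34² + U(-4*(-25), -32)) = √(34² + (-4*(-25) - 32)) = √(1156 + (100 - 32)) = √(1156 + 68) = √1224 = 6*√34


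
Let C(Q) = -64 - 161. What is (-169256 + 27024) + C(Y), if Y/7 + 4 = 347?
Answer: -142457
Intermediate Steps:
Y = 2401 (Y = -28 + 7*347 = -28 + 2429 = 2401)
C(Q) = -225
(-169256 + 27024) + C(Y) = (-169256 + 27024) - 225 = -142232 - 225 = -142457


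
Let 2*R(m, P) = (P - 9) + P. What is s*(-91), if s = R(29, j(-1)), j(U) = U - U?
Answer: 819/2 ≈ 409.50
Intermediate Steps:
j(U) = 0
R(m, P) = -9/2 + P (R(m, P) = ((P - 9) + P)/2 = ((-9 + P) + P)/2 = (-9 + 2*P)/2 = -9/2 + P)
s = -9/2 (s = -9/2 + 0 = -9/2 ≈ -4.5000)
s*(-91) = -9/2*(-91) = 819/2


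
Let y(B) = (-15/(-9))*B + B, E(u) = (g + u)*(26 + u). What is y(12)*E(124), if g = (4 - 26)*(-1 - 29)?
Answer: 3763200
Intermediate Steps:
g = 660 (g = -22*(-30) = 660)
E(u) = (26 + u)*(660 + u) (E(u) = (660 + u)*(26 + u) = (26 + u)*(660 + u))
y(B) = 8*B/3 (y(B) = (-15*(-⅑))*B + B = 5*B/3 + B = 8*B/3)
y(12)*E(124) = ((8/3)*12)*(17160 + 124² + 686*124) = 32*(17160 + 15376 + 85064) = 32*117600 = 3763200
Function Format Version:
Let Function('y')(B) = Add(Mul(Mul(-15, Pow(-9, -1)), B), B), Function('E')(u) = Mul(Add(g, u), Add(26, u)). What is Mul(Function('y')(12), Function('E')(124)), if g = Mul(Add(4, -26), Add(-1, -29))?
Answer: 3763200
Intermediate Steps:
g = 660 (g = Mul(-22, -30) = 660)
Function('E')(u) = Mul(Add(26, u), Add(660, u)) (Function('E')(u) = Mul(Add(660, u), Add(26, u)) = Mul(Add(26, u), Add(660, u)))
Function('y')(B) = Mul(Rational(8, 3), B) (Function('y')(B) = Add(Mul(Mul(-15, Rational(-1, 9)), B), B) = Add(Mul(Rational(5, 3), B), B) = Mul(Rational(8, 3), B))
Mul(Function('y')(12), Function('E')(124)) = Mul(Mul(Rational(8, 3), 12), Add(17160, Pow(124, 2), Mul(686, 124))) = Mul(32, Add(17160, 15376, 85064)) = Mul(32, 117600) = 3763200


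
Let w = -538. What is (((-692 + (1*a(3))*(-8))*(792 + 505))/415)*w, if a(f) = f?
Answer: 499614776/415 ≈ 1.2039e+6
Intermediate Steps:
(((-692 + (1*a(3))*(-8))*(792 + 505))/415)*w = (((-692 + (1*3)*(-8))*(792 + 505))/415)*(-538) = (((-692 + 3*(-8))*1297)*(1/415))*(-538) = (((-692 - 24)*1297)*(1/415))*(-538) = (-716*1297*(1/415))*(-538) = -928652*1/415*(-538) = -928652/415*(-538) = 499614776/415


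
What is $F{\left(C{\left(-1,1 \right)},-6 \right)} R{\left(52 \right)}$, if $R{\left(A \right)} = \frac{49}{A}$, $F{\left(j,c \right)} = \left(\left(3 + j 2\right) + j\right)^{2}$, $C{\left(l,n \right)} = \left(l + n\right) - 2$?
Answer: $\frac{441}{52} \approx 8.4808$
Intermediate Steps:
$C{\left(l,n \right)} = -2 + l + n$
$F{\left(j,c \right)} = \left(3 + 3 j\right)^{2}$ ($F{\left(j,c \right)} = \left(\left(3 + 2 j\right) + j\right)^{2} = \left(3 + 3 j\right)^{2}$)
$F{\left(C{\left(-1,1 \right)},-6 \right)} R{\left(52 \right)} = 9 \left(1 - 2\right)^{2} \cdot \frac{49}{52} = 9 \left(1 - 2\right)^{2} \cdot 49 \cdot \frac{1}{52} = 9 \left(-1\right)^{2} \cdot \frac{49}{52} = 9 \cdot 1 \cdot \frac{49}{52} = 9 \cdot \frac{49}{52} = \frac{441}{52}$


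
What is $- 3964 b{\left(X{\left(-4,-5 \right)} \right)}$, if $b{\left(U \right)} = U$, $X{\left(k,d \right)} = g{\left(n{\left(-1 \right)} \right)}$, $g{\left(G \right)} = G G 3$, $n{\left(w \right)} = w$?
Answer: $-11892$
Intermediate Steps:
$g{\left(G \right)} = 3 G^{2}$ ($g{\left(G \right)} = G^{2} \cdot 3 = 3 G^{2}$)
$X{\left(k,d \right)} = 3$ ($X{\left(k,d \right)} = 3 \left(-1\right)^{2} = 3 \cdot 1 = 3$)
$- 3964 b{\left(X{\left(-4,-5 \right)} \right)} = \left(-3964\right) 3 = -11892$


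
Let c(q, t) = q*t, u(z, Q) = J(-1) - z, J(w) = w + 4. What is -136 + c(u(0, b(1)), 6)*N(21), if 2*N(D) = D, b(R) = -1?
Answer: 53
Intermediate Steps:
J(w) = 4 + w
N(D) = D/2
u(z, Q) = 3 - z (u(z, Q) = (4 - 1) - z = 3 - z)
-136 + c(u(0, b(1)), 6)*N(21) = -136 + ((3 - 1*0)*6)*((½)*21) = -136 + ((3 + 0)*6)*(21/2) = -136 + (3*6)*(21/2) = -136 + 18*(21/2) = -136 + 189 = 53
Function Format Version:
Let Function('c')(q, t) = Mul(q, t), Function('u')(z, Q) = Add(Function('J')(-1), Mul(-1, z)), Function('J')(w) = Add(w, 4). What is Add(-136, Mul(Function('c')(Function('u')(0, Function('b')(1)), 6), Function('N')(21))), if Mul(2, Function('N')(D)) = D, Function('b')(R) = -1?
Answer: 53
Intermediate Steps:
Function('J')(w) = Add(4, w)
Function('N')(D) = Mul(Rational(1, 2), D)
Function('u')(z, Q) = Add(3, Mul(-1, z)) (Function('u')(z, Q) = Add(Add(4, -1), Mul(-1, z)) = Add(3, Mul(-1, z)))
Add(-136, Mul(Function('c')(Function('u')(0, Function('b')(1)), 6), Function('N')(21))) = Add(-136, Mul(Mul(Add(3, Mul(-1, 0)), 6), Mul(Rational(1, 2), 21))) = Add(-136, Mul(Mul(Add(3, 0), 6), Rational(21, 2))) = Add(-136, Mul(Mul(3, 6), Rational(21, 2))) = Add(-136, Mul(18, Rational(21, 2))) = Add(-136, 189) = 53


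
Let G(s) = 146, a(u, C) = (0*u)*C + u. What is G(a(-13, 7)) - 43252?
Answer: -43106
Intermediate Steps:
a(u, C) = u (a(u, C) = 0*C + u = 0 + u = u)
G(a(-13, 7)) - 43252 = 146 - 43252 = -43106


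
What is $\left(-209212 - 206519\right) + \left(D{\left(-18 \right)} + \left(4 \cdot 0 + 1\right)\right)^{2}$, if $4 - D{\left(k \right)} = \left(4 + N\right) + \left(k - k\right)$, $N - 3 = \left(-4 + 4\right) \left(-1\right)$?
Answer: $-415727$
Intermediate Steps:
$N = 3$ ($N = 3 + \left(-4 + 4\right) \left(-1\right) = 3 + 0 \left(-1\right) = 3 + 0 = 3$)
$D{\left(k \right)} = -3$ ($D{\left(k \right)} = 4 - \left(\left(4 + 3\right) + \left(k - k\right)\right) = 4 - \left(7 + 0\right) = 4 - 7 = -3$)
$\left(-209212 - 206519\right) + \left(D{\left(-18 \right)} + \left(4 \cdot 0 + 1\right)\right)^{2} = \left(-209212 - 206519\right) + \left(-3 + \left(4 \cdot 0 + 1\right)\right)^{2} = \left(-209212 - 206519\right) + \left(-3 + \left(0 + 1\right)\right)^{2} = -415731 + \left(-3 + 1\right)^{2} = -415731 + \left(-2\right)^{2} = -415731 + 4 = -415727$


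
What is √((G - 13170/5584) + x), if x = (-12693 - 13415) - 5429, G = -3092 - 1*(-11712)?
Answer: 29*I*√53110122/1396 ≈ 151.39*I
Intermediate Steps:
G = 8620 (G = -3092 + 11712 = 8620)
x = -31537 (x = -26108 - 5429 = -31537)
√((G - 13170/5584) + x) = √((8620 - 13170/5584) - 31537) = √((8620 - 13170*1/5584) - 31537) = √((8620 - 6585/2792) - 31537) = √(24060455/2792 - 31537) = √(-63990849/2792) = 29*I*√53110122/1396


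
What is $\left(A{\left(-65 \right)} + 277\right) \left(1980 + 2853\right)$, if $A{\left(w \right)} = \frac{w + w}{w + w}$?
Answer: $1343574$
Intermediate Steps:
$A{\left(w \right)} = 1$ ($A{\left(w \right)} = \frac{2 w}{2 w} = 2 w \frac{1}{2 w} = 1$)
$\left(A{\left(-65 \right)} + 277\right) \left(1980 + 2853\right) = \left(1 + 277\right) \left(1980 + 2853\right) = 278 \cdot 4833 = 1343574$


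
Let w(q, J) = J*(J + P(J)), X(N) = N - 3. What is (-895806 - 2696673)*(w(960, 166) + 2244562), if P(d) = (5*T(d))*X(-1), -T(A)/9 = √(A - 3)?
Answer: -8162536200522 - 107343272520*√163 ≈ -9.5330e+12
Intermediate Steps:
X(N) = -3 + N
T(A) = -9*√(-3 + A) (T(A) = -9*√(A - 3) = -9*√(-3 + A))
P(d) = 180*√(-3 + d) (P(d) = (5*(-9*√(-3 + d)))*(-3 - 1) = -45*√(-3 + d)*(-4) = 180*√(-3 + d))
w(q, J) = J*(J + 180*√(-3 + J))
(-895806 - 2696673)*(w(960, 166) + 2244562) = (-895806 - 2696673)*(166*(166 + 180*√(-3 + 166)) + 2244562) = -3592479*(166*(166 + 180*√163) + 2244562) = -3592479*((27556 + 29880*√163) + 2244562) = -3592479*(2272118 + 29880*√163) = -8162536200522 - 107343272520*√163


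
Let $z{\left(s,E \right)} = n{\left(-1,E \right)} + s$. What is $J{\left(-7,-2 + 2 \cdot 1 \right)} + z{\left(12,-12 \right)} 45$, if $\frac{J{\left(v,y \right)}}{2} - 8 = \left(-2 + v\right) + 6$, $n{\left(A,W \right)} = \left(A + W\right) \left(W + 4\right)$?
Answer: $5230$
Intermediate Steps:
$n{\left(A,W \right)} = \left(4 + W\right) \left(A + W\right)$ ($n{\left(A,W \right)} = \left(A + W\right) \left(4 + W\right) = \left(4 + W\right) \left(A + W\right)$)
$J{\left(v,y \right)} = 24 + 2 v$ ($J{\left(v,y \right)} = 16 + 2 \left(\left(-2 + v\right) + 6\right) = 16 + 2 \left(4 + v\right) = 16 + \left(8 + 2 v\right) = 24 + 2 v$)
$z{\left(s,E \right)} = -4 + s + E^{2} + 3 E$ ($z{\left(s,E \right)} = \left(E^{2} + 4 \left(-1\right) + 4 E - E\right) + s = \left(E^{2} - 4 + 4 E - E\right) + s = \left(-4 + E^{2} + 3 E\right) + s = -4 + s + E^{2} + 3 E$)
$J{\left(-7,-2 + 2 \cdot 1 \right)} + z{\left(12,-12 \right)} 45 = \left(24 + 2 \left(-7\right)\right) + \left(-4 + 12 + \left(-12\right)^{2} + 3 \left(-12\right)\right) 45 = \left(24 - 14\right) + \left(-4 + 12 + 144 - 36\right) 45 = 10 + 116 \cdot 45 = 10 + 5220 = 5230$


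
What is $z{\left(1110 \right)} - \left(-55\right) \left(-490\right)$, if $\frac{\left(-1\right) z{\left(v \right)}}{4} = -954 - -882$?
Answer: $-26662$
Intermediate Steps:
$z{\left(v \right)} = 288$ ($z{\left(v \right)} = - 4 \left(-954 - -882\right) = - 4 \left(-954 + 882\right) = \left(-4\right) \left(-72\right) = 288$)
$z{\left(1110 \right)} - \left(-55\right) \left(-490\right) = 288 - \left(-55\right) \left(-490\right) = 288 - 26950 = -26662$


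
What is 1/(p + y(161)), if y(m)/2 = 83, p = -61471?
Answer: -1/61305 ≈ -1.6312e-5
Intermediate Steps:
y(m) = 166 (y(m) = 2*83 = 166)
1/(p + y(161)) = 1/(-61471 + 166) = 1/(-61305) = -1/61305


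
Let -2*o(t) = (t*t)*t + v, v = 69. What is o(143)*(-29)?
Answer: 42402002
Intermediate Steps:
o(t) = -69/2 - t³/2 (o(t) = -((t*t)*t + 69)/2 = -(t²*t + 69)/2 = -(t³ + 69)/2 = -(69 + t³)/2 = -69/2 - t³/2)
o(143)*(-29) = (-69/2 - ½*143³)*(-29) = (-69/2 - ½*2924207)*(-29) = (-69/2 - 2924207/2)*(-29) = -1462138*(-29) = 42402002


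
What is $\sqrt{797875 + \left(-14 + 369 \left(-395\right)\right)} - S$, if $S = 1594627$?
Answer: $-1594627 + \sqrt{652106} \approx -1.5938 \cdot 10^{6}$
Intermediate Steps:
$\sqrt{797875 + \left(-14 + 369 \left(-395\right)\right)} - S = \sqrt{797875 + \left(-14 + 369 \left(-395\right)\right)} - 1594627 = \sqrt{797875 - 145769} - 1594627 = \sqrt{652106} - 1594627 = -1594627 + \sqrt{652106}$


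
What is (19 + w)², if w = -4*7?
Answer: 81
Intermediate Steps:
w = -28
(19 + w)² = (19 - 28)² = (-9)² = 81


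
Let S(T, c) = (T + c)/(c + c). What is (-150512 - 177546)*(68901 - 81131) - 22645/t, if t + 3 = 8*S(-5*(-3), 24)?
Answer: 4012142870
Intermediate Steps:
S(T, c) = (T + c)/(2*c) (S(T, c) = (T + c)/((2*c)) = (T + c)*(1/(2*c)) = (T + c)/(2*c))
t = 7/2 (t = -3 + 8*((½)*(-5*(-3) + 24)/24) = -3 + 8*((½)*(1/24)*(15 + 24)) = -3 + 8*((½)*(1/24)*39) = -3 + 8*(13/16) = -3 + 13/2 = 7/2 ≈ 3.5000)
(-150512 - 177546)*(68901 - 81131) - 22645/t = (-150512 - 177546)*(68901 - 81131) - 22645/7/2 = -328058*(-12230) - 22645*2/7 = 4012149340 - 1*6470 = 4012149340 - 6470 = 4012142870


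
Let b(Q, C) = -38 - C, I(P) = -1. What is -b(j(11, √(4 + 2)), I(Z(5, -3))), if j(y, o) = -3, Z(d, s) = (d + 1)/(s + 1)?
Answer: 37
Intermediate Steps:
Z(d, s) = (1 + d)/(1 + s)
-b(j(11, √(4 + 2)), I(Z(5, -3))) = -(-38 - 1*(-1)) = -(-38 + 1) = -1*(-37) = 37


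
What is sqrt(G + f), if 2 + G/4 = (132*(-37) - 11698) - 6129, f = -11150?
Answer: I*sqrt(102002) ≈ 319.38*I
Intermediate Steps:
G = -90852 (G = -8 + 4*((132*(-37) - 11698) - 6129) = -8 + 4*((-4884 - 11698) - 6129) = -8 + 4*(-16582 - 6129) = -8 + 4*(-22711) = -8 - 90844 = -90852)
sqrt(G + f) = sqrt(-90852 - 11150) = sqrt(-102002) = I*sqrt(102002)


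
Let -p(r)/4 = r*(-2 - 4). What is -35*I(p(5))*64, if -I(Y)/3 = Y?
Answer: 806400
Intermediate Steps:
p(r) = 24*r (p(r) = -4*r*(-2 - 4) = -4*r*(-6) = -(-24)*r = 24*r)
I(Y) = -3*Y
-35*I(p(5))*64 = -(-105)*24*5*64 = -(-105)*120*64 = -35*(-360)*64 = 12600*64 = 806400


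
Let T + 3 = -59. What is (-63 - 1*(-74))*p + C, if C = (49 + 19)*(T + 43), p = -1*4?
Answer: -1336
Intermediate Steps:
p = -4
T = -62 (T = -3 - 59 = -62)
C = -1292 (C = (49 + 19)*(-62 + 43) = 68*(-19) = -1292)
(-63 - 1*(-74))*p + C = (-63 - 1*(-74))*(-4) - 1292 = (-63 + 74)*(-4) - 1292 = 11*(-4) - 1292 = -44 - 1292 = -1336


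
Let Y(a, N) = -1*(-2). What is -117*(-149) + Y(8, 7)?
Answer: 17435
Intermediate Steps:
Y(a, N) = 2
-117*(-149) + Y(8, 7) = -117*(-149) + 2 = 17433 + 2 = 17435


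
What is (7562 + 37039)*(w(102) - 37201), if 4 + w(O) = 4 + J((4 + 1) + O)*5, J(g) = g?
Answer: -1635340266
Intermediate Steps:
w(O) = 25 + 5*O (w(O) = -4 + (4 + ((4 + 1) + O)*5) = -4 + (4 + (5 + O)*5) = -4 + (4 + (25 + 5*O)) = -4 + (29 + 5*O) = 25 + 5*O)
(7562 + 37039)*(w(102) - 37201) = (7562 + 37039)*((25 + 5*102) - 37201) = 44601*((25 + 510) - 37201) = 44601*(535 - 37201) = 44601*(-36666) = -1635340266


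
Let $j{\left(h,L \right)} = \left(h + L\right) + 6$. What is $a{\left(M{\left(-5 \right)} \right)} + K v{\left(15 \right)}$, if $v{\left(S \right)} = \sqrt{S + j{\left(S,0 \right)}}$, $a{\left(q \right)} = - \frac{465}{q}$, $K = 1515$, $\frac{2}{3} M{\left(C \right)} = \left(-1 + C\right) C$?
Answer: $\frac{27239}{3} \approx 9079.7$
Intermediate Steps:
$M{\left(C \right)} = \frac{3 C \left(-1 + C\right)}{2}$ ($M{\left(C \right)} = \frac{3 \left(-1 + C\right) C}{2} = \frac{3 C \left(-1 + C\right)}{2}$)
$j{\left(h,L \right)} = 6 + L + h$ ($j{\left(h,L \right)} = \left(L + h\right) + 6 = 6 + L + h$)
$v{\left(S \right)} = \sqrt{6 + 2 S}$ ($v{\left(S \right)} = \sqrt{S + \left(6 + 0 + S\right)} = \sqrt{S + \left(6 + S\right)} = \sqrt{6 + 2 S}$)
$a{\left(M{\left(-5 \right)} \right)} + K v{\left(15 \right)} = - \frac{465}{\frac{3}{2} \left(-5\right) \left(-1 - 5\right)} + 1515 \sqrt{6 + 2 \cdot 15} = - \frac{465}{\frac{3}{2} \left(-5\right) \left(-6\right)} + 1515 \sqrt{6 + 30} = - \frac{465}{45} + 1515 \sqrt{36} = \left(-465\right) \frac{1}{45} + 1515 \cdot 6 = - \frac{31}{3} + 9090 = \frac{27239}{3}$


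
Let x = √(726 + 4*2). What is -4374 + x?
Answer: -4374 + √734 ≈ -4346.9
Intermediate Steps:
x = √734 (x = √(726 + 8) = √734 ≈ 27.092)
-4374 + x = -4374 + √734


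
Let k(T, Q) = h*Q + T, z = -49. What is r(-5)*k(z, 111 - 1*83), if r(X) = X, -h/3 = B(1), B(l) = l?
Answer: 665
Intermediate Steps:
h = -3 (h = -3*1 = -3)
k(T, Q) = T - 3*Q (k(T, Q) = -3*Q + T = T - 3*Q)
r(-5)*k(z, 111 - 1*83) = -5*(-49 - 3*(111 - 1*83)) = -5*(-49 - 3*(111 - 83)) = -5*(-49 - 3*28) = -5*(-49 - 84) = -5*(-133) = 665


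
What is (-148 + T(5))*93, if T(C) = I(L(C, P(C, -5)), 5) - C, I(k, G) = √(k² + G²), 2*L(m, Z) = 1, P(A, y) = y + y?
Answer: -14229 + 93*√101/2 ≈ -13762.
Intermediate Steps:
P(A, y) = 2*y
L(m, Z) = ½ (L(m, Z) = (½)*1 = ½)
I(k, G) = √(G² + k²)
T(C) = √101/2 - C (T(C) = √(5² + (½)²) - C = √(25 + ¼) - C = √(101/4) - C = √101/2 - C)
(-148 + T(5))*93 = (-148 + (√101/2 - 1*5))*93 = (-148 + (√101/2 - 5))*93 = (-148 + (-5 + √101/2))*93 = (-153 + √101/2)*93 = -14229 + 93*√101/2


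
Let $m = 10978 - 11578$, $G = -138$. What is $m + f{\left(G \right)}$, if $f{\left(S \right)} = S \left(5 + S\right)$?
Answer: $17754$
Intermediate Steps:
$m = -600$ ($m = 10978 - 11578 = -600$)
$m + f{\left(G \right)} = -600 - 138 \left(5 - 138\right) = -600 - -18354 = -600 + 18354 = 17754$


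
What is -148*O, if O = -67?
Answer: 9916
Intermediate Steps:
-148*O = -148*(-67) = -1*(-9916) = 9916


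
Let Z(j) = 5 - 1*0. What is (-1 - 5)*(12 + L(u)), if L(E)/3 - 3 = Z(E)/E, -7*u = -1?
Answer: -756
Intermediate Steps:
u = ⅐ (u = -⅐*(-1) = ⅐ ≈ 0.14286)
Z(j) = 5 (Z(j) = 5 + 0 = 5)
L(E) = 9 + 15/E (L(E) = 9 + 3*(5/E) = 9 + 15/E)
(-1 - 5)*(12 + L(u)) = (-1 - 5)*(12 + (9 + 15/(⅐))) = -6*(12 + (9 + 15*7)) = -6*(12 + (9 + 105)) = -6*(12 + 114) = -6*126 = -756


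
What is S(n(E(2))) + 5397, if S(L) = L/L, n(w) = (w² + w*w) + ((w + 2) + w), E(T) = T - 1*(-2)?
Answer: 5398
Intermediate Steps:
E(T) = 2 + T (E(T) = T + 2 = 2 + T)
n(w) = 2 + 2*w + 2*w² (n(w) = (w² + w²) + ((2 + w) + w) = 2*w² + (2 + 2*w) = 2 + 2*w + 2*w²)
S(L) = 1
S(n(E(2))) + 5397 = 1 + 5397 = 5398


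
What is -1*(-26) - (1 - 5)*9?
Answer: 62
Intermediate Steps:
-1*(-26) - (1 - 5)*9 = 26 - (-4)*9 = 26 - 1*(-36) = 26 + 36 = 62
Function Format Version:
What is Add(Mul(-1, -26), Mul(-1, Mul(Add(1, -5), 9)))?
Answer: 62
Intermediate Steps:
Add(Mul(-1, -26), Mul(-1, Mul(Add(1, -5), 9))) = Add(26, Mul(-1, Mul(-4, 9))) = Add(26, Mul(-1, -36)) = Add(26, 36) = 62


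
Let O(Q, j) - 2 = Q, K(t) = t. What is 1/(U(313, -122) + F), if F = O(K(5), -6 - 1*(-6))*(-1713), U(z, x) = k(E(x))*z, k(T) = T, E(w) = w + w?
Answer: -1/88363 ≈ -1.1317e-5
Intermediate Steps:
E(w) = 2*w
O(Q, j) = 2 + Q
U(z, x) = 2*x*z (U(z, x) = (2*x)*z = 2*x*z)
F = -11991 (F = (2 + 5)*(-1713) = 7*(-1713) = -11991)
1/(U(313, -122) + F) = 1/(2*(-122)*313 - 11991) = 1/(-76372 - 11991) = 1/(-88363) = -1/88363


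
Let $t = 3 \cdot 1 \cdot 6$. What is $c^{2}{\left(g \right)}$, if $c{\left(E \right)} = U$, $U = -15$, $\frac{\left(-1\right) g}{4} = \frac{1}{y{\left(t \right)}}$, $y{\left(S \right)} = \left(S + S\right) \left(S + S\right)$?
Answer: $225$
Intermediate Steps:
$t = 18$ ($t = 3 \cdot 6 = 18$)
$y{\left(S \right)} = 4 S^{2}$ ($y{\left(S \right)} = 2 S 2 S = 4 S^{2}$)
$g = - \frac{1}{324}$ ($g = - \frac{4}{4 \cdot 18^{2}} = - \frac{4}{4 \cdot 324} = - \frac{4}{1296} = \left(-4\right) \frac{1}{1296} = - \frac{1}{324} \approx -0.0030864$)
$c{\left(E \right)} = -15$
$c^{2}{\left(g \right)} = \left(-15\right)^{2} = 225$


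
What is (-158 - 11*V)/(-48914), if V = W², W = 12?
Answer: 871/24457 ≈ 0.035614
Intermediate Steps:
V = 144 (V = 12² = 144)
(-158 - 11*V)/(-48914) = (-158 - 11*144)/(-48914) = (-158 - 1584)*(-1/48914) = -1742*(-1/48914) = 871/24457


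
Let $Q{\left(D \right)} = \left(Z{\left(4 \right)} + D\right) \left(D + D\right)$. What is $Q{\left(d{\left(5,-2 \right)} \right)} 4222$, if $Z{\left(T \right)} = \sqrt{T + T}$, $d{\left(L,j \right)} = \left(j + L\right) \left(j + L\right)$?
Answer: $683964 + 151992 \sqrt{2} \approx 8.9891 \cdot 10^{5}$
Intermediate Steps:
$d{\left(L,j \right)} = \left(L + j\right)^{2}$ ($d{\left(L,j \right)} = \left(L + j\right) \left(L + j\right) = \left(L + j\right)^{2}$)
$Z{\left(T \right)} = \sqrt{2} \sqrt{T}$ ($Z{\left(T \right)} = \sqrt{2 T} = \sqrt{2} \sqrt{T}$)
$Q{\left(D \right)} = 2 D \left(D + 2 \sqrt{2}\right)$ ($Q{\left(D \right)} = \left(\sqrt{2} \sqrt{4} + D\right) \left(D + D\right) = \left(\sqrt{2} \cdot 2 + D\right) 2 D = \left(2 \sqrt{2} + D\right) 2 D = \left(D + 2 \sqrt{2}\right) 2 D = 2 D \left(D + 2 \sqrt{2}\right)$)
$Q{\left(d{\left(5,-2 \right)} \right)} 4222 = 2 \left(5 - 2\right)^{2} \left(\left(5 - 2\right)^{2} + 2 \sqrt{2}\right) 4222 = 2 \cdot 3^{2} \left(3^{2} + 2 \sqrt{2}\right) 4222 = 2 \cdot 9 \left(9 + 2 \sqrt{2}\right) 4222 = \left(162 + 36 \sqrt{2}\right) 4222 = 683964 + 151992 \sqrt{2}$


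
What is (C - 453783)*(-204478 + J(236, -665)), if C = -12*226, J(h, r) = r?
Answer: 93646753785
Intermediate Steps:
C = -2712 (C = -1*2712 = -2712)
(C - 453783)*(-204478 + J(236, -665)) = (-2712 - 453783)*(-204478 - 665) = -456495*(-205143) = 93646753785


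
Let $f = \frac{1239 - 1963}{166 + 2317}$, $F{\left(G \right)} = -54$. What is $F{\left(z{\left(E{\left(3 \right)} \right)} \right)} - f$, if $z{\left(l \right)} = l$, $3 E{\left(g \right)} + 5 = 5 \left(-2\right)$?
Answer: $- \frac{133358}{2483} \approx -53.708$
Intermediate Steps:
$E{\left(g \right)} = -5$ ($E{\left(g \right)} = - \frac{5}{3} + \frac{5 \left(-2\right)}{3} = - \frac{5}{3} + \frac{1}{3} \left(-10\right) = - \frac{5}{3} - \frac{10}{3} = -5$)
$f = - \frac{724}{2483} \approx -0.29158$
$F{\left(z{\left(E{\left(3 \right)} \right)} \right)} - f = -54 - - \frac{724}{2483} = -54 + \frac{724}{2483} = - \frac{133358}{2483}$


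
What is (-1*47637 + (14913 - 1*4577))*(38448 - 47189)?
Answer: 326048041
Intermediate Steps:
(-1*47637 + (14913 - 1*4577))*(38448 - 47189) = (-47637 + (14913 - 4577))*(-8741) = (-47637 + 10336)*(-8741) = -37301*(-8741) = 326048041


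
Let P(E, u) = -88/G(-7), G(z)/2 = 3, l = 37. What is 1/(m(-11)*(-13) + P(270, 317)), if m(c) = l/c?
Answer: 33/959 ≈ 0.034411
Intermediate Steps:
m(c) = 37/c
G(z) = 6 (G(z) = 2*3 = 6)
P(E, u) = -44/3 (P(E, u) = -88/6 = -88*1/6 = -44/3)
1/(m(-11)*(-13) + P(270, 317)) = 1/((37/(-11))*(-13) - 44/3) = 1/((37*(-1/11))*(-13) - 44/3) = 1/(-37/11*(-13) - 44/3) = 1/(481/11 - 44/3) = 1/(959/33) = 33/959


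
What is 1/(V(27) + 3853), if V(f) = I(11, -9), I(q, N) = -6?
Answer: 1/3847 ≈ 0.00025994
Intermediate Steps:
V(f) = -6
1/(V(27) + 3853) = 1/(-6 + 3853) = 1/3847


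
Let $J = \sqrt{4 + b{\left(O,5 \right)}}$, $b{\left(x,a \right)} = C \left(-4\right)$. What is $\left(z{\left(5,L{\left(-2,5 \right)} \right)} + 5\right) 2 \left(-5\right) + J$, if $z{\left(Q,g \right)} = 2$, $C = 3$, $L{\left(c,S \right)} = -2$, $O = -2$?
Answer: $-70 + 2 i \sqrt{2} \approx -70.0 + 2.8284 i$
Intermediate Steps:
$b{\left(x,a \right)} = -12$ ($b{\left(x,a \right)} = 3 \left(-4\right) = -12$)
$J = 2 i \sqrt{2}$ ($J = \sqrt{4 - 12} = \sqrt{-8} = 2 i \sqrt{2} \approx 2.8284 i$)
$\left(z{\left(5,L{\left(-2,5 \right)} \right)} + 5\right) 2 \left(-5\right) + J = \left(2 + 5\right) 2 \left(-5\right) + 2 i \sqrt{2} = 7 \cdot 2 \left(-5\right) + 2 i \sqrt{2} = 14 \left(-5\right) + 2 i \sqrt{2} = -70 + 2 i \sqrt{2}$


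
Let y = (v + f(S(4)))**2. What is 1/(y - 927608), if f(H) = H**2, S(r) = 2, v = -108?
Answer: -1/916792 ≈ -1.0908e-6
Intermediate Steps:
y = 10816 (y = (-108 + 2**2)**2 = (-108 + 4)**2 = (-104)**2 = 10816)
1/(y - 927608) = 1/(10816 - 927608) = 1/(-916792) = -1/916792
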